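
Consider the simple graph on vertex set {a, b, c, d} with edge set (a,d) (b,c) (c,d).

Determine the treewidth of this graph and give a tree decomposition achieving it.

Treewidth 1.
One optimal decomposition is:
Bags: B1 = {a, d}  B2 = {c, d}  B3 = {b, c}
Tree: B1–B2, B2–B3

The largest bag has 2 vertices, giving width 1; this decomposition certifies tw(G) ≤ 1. G has an edge, so its treewidth is at least 1. Therefore the treewidth is 1.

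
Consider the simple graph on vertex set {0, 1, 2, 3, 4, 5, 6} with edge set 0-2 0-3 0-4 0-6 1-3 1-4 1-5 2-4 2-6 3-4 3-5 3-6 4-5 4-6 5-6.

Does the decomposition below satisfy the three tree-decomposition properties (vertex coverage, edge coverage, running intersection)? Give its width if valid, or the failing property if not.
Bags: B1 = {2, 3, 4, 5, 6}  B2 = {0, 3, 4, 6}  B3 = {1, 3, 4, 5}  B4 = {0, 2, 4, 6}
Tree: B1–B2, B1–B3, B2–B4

No — bags containing vertex 2 are not connected in the tree.

A tree decomposition must satisfy three properties: every vertex lies in some bag; for every edge, both endpoints lie together in some bag; and for every vertex, the bags containing it form a connected subtree. Here bags containing vertex 2 are not connected in the tree, so the decomposition is invalid.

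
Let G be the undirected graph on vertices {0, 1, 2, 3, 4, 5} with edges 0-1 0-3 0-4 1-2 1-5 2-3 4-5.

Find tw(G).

A width-2 tree decomposition is:
Bags: B1 = {1, 4, 5}  B2 = {0, 1, 4}  B3 = {0, 1, 2}  B4 = {0, 2, 3}
Tree: B1–B2, B2–B3, B3–B4
Each bag holds 3 vertices, so the decomposition has width 2, which upper-bounds the treewidth. For the lower bound, G contains the cycle 5–4–0–1–5, so G is not a forest; only forests have treewidth ≤ 1, hence tw(G) ≥ 2. The upper and lower bounds meet at 2, so that is the treewidth.

2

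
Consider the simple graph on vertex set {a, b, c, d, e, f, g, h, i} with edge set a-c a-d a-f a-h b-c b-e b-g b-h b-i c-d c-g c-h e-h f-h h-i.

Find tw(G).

A width-2 tree decomposition is:
Bags: B1 = {a, c, d}  B2 = {a, c, h}  B3 = {a, f, h}  B4 = {b, c, h}  B5 = {b, h, i}  B6 = {b, c, g}  B7 = {b, e, h}
Tree: B1–B2, B2–B3, B2–B4, B4–B5, B4–B6, B5–B7
Each bag holds 3 vertices, so the decomposition has width 2, which upper-bounds the treewidth. Conversely, {a, c, d} is a clique of size 3, and the vertices of any clique must share a bag in every tree decomposition; so some bag has ≥ 3 vertices and tw(G) ≥ 2. The upper and lower bounds meet at 2, so that is the treewidth.

2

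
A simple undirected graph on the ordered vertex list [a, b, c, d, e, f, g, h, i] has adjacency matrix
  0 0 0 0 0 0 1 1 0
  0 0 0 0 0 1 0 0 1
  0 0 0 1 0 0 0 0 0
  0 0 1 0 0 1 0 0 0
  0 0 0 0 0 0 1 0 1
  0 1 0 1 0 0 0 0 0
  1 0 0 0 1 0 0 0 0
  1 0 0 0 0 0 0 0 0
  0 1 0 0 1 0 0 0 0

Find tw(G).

A width-1 tree decomposition is:
Bags: B1 = {a, h}  B2 = {a, g}  B3 = {e, g}  B4 = {e, i}  B5 = {b, i}  B6 = {b, f}  B7 = {d, f}  B8 = {c, d}
Tree: B1–B2, B2–B3, B3–B4, B4–B5, B5–B6, B6–B7, B7–B8
Every bag has size at most 2, so the width is 2 − 1 = 1 and tw(G) ≤ 1. Any graph with an edge has treewidth ≥ 1, and G has the edge h–a. Therefore the treewidth is 1.

1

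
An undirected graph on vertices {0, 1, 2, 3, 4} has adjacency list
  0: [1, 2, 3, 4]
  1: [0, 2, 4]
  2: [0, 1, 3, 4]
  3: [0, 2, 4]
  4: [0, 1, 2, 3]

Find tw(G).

3

A width-3 tree decomposition is:
Bags: B1 = {0, 2, 3, 4}  B2 = {0, 1, 2, 4}
Tree: B1–B2
The largest bag has 4 vertices, giving width 3; this decomposition certifies tw(G) ≤ 3. On the other hand G contains the 4-clique {0, 1, 2, 4}. A clique must lie in a single bag of any decomposition, so no decomposition can have width below 3. Therefore the treewidth is 3.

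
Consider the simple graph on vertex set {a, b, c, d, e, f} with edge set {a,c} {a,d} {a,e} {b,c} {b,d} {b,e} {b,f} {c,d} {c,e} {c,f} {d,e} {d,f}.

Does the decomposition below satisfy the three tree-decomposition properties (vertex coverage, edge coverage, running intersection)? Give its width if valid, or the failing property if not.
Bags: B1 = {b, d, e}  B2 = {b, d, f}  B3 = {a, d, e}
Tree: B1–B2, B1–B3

No — vertex c appears in no bag.

A tree decomposition must satisfy three properties: every vertex lies in some bag; for every edge, both endpoints lie together in some bag; and for every vertex, the bags containing it form a connected subtree. Here vertex c appears in no bag, so the decomposition is invalid.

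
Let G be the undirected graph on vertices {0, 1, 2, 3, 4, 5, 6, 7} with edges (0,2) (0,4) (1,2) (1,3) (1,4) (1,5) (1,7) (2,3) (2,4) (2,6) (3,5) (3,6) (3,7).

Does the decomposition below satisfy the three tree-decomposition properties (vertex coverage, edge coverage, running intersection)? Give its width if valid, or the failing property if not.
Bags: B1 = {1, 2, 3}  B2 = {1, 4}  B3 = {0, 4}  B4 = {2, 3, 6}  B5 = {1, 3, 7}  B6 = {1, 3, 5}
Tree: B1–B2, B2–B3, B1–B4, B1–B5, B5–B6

A tree decomposition must satisfy three properties: every vertex lies in some bag; for every edge, both endpoints lie together in some bag; and for every vertex, the bags containing it form a connected subtree. Here edge (2,4) lies in no bag, so the decomposition is invalid.

No — edge (2,4) lies in no bag.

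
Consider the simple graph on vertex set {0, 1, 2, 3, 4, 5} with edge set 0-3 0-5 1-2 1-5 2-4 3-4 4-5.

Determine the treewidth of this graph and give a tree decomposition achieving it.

Treewidth 2.
One such decomposition:
Bags: B1 = {0, 3, 5}  B2 = {3, 4, 5}  B3 = {1, 4, 5}  B4 = {1, 2, 4}
Tree: B1–B2, B2–B3, B3–B4

The largest bag has 3 vertices, giving width 2; this decomposition certifies tw(G) ≤ 2. Since 0–3–4–5–0 is a cycle in G, G is not acyclic. Forests are exactly the graphs of treewidth ≤ 1, so tw(G) ≥ 2. Therefore the treewidth is 2.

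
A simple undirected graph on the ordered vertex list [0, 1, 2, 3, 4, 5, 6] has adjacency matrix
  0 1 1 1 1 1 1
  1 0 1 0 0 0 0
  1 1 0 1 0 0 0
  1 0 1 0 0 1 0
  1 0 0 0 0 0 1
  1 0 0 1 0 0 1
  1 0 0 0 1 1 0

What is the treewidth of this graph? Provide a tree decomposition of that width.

Treewidth 2.
One optimal decomposition is:
Bags: B1 = {0, 2, 3}  B2 = {0, 3, 5}  B3 = {0, 5, 6}  B4 = {0, 4, 6}  B5 = {0, 1, 2}
Tree: B1–B2, B2–B3, B3–B4, B1–B5

Each bag holds 3 vertices, so the decomposition has width 2, which upper-bounds the treewidth. For the lower bound, the 3 vertices {0, 1, 2} are pairwise adjacent, and any tree decomposition puts a clique entirely inside one bag — forcing width ≥ 2. Combining the bounds, tw(G) = 2.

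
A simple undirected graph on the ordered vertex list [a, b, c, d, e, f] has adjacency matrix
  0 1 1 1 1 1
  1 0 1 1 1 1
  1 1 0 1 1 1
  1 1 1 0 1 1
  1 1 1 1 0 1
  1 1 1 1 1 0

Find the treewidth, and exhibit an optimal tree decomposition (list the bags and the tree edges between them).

A single bag containing all 6 vertices is trivially a valid decomposition of width 5. Conversely, {a, b, c, d, e, f} is a clique of size 6, and the vertices of any clique must share a bag in every tree decomposition; so some bag has ≥ 6 vertices and tw(G) ≥ 5. Therefore the treewidth is 5.

Treewidth 5.
One such decomposition:
Bags: B1 = {a, b, c, d, e, f}
Tree: (single bag)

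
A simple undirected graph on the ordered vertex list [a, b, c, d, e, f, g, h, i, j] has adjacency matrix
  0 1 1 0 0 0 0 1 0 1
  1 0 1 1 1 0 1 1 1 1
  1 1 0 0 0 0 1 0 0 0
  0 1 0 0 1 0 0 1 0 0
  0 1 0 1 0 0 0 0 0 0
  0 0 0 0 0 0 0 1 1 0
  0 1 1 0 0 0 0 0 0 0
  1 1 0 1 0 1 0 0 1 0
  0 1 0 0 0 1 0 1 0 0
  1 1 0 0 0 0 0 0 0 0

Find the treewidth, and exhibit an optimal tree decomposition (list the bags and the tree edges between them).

The largest bag has 3 vertices, giving width 2; this decomposition certifies tw(G) ≤ 2. For the lower bound, the 3 vertices {f, h, i} are pairwise adjacent, and any tree decomposition puts a clique entirely inside one bag — forcing width ≥ 2. Hence tw(G) = 2 exactly.

Treewidth 2.
One optimal decomposition is:
Bags: B1 = {b, h, i}  B2 = {f, h, i}  B3 = {b, d, h}  B4 = {a, b, h}  B5 = {a, b, j}  B6 = {a, b, c}  B7 = {b, c, g}  B8 = {b, d, e}
Tree: B1–B2, B1–B3, B1–B4, B4–B5, B5–B6, B6–B7, B3–B8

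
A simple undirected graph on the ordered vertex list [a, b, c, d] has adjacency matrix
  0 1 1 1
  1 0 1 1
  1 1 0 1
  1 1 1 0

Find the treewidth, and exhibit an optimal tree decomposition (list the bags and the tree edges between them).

Treewidth 3.
Bags: B1 = {a, b, c, d}
Tree: (single bag)

A single bag containing all 4 vertices is trivially a valid decomposition of width 3. On the other hand G contains the 4-clique {a, b, c, d}. A clique must lie in a single bag of any decomposition, so no decomposition can have width below 3. Therefore the treewidth is 3.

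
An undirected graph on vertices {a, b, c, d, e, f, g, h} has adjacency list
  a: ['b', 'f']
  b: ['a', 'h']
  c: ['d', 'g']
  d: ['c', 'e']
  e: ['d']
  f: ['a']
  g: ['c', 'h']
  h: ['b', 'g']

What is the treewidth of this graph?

1

A width-1 tree decomposition is:
Bags: B1 = {d, e}  B2 = {c, d}  B3 = {c, g}  B4 = {g, h}  B5 = {b, h}  B6 = {a, b}  B7 = {a, f}
Tree: B1–B2, B2–B3, B3–B4, B4–B5, B5–B6, B6–B7
The largest bag has 2 vertices, giving width 1; this decomposition certifies tw(G) ≤ 1. G has an edge, so its treewidth is at least 1. Combining the bounds, tw(G) = 1.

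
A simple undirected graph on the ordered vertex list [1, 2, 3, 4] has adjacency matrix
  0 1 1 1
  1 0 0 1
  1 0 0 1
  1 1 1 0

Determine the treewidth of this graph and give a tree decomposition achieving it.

Treewidth 2.
One such decomposition:
Bags: B1 = {1, 2, 4}  B2 = {1, 3, 4}
Tree: B1–B2

The largest bag has 3 vertices, giving width 2; this decomposition certifies tw(G) ≤ 2. Conversely, {1, 2, 4} is a clique of size 3, and the vertices of any clique must share a bag in every tree decomposition; so some bag has ≥ 3 vertices and tw(G) ≥ 2. Hence tw(G) = 2 exactly.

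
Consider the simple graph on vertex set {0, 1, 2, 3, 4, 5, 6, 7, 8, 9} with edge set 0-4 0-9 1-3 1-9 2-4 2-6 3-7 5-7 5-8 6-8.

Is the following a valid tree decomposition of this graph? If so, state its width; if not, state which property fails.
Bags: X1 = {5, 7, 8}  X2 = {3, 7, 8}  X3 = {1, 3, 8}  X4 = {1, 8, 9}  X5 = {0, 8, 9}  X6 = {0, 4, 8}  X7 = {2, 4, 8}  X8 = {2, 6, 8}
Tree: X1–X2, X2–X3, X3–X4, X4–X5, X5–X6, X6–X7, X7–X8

Every vertex of G appears in some bag (union = {0, 1, 2, 3, 4, 5, 6, 7, 8, 9}); every edge is covered by a bag; and for each vertex v the set of bags containing v is connected in the bag tree. The decomposition is therefore valid. The largest bag has 3 vertices, so the width is 2.

Yes; width 2.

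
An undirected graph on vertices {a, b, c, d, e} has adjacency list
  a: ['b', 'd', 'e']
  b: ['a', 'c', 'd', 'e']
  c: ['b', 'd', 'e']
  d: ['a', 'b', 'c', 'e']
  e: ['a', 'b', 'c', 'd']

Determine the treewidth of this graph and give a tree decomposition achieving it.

Each bag holds 4 vertices, so the decomposition has width 3, which upper-bounds the treewidth. For the lower bound, the 4 vertices {b, c, d, e} are pairwise adjacent, and any tree decomposition puts a clique entirely inside one bag — forcing width ≥ 3. Hence tw(G) = 3 exactly.

Treewidth 3.
One optimal decomposition is:
Bags: B1 = {a, b, d, e}  B2 = {b, c, d, e}
Tree: B1–B2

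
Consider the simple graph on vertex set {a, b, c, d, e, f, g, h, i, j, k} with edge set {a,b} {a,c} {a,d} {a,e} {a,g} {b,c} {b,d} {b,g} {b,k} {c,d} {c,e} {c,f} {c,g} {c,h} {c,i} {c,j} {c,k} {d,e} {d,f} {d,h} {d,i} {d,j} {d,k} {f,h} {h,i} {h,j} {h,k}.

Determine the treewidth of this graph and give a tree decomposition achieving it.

Each bag holds 4 vertices, so the decomposition has width 3, which upper-bounds the treewidth. On the other hand G contains the 4-clique {a, c, d, e}. A clique must lie in a single bag of any decomposition, so no decomposition can have width below 3. The upper and lower bounds meet at 3, so that is the treewidth.

Treewidth 3.
One optimal decomposition is:
Bags: B1 = {b, c, d, k}  B2 = {a, b, c, d}  B3 = {c, d, h, k}  B4 = {c, d, h, i}  B5 = {a, c, d, e}  B6 = {c, d, h, j}  B7 = {c, d, f, h}  B8 = {a, b, c, g}
Tree: B1–B2, B1–B3, B3–B4, B2–B5, B3–B6, B6–B7, B2–B8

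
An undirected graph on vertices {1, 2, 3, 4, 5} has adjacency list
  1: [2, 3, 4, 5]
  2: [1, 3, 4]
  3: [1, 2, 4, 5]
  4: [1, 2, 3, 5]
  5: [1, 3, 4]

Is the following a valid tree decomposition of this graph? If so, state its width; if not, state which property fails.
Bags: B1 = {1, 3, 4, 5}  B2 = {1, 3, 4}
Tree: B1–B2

No — vertex 2 appears in no bag.

A tree decomposition must satisfy three properties: every vertex lies in some bag; for every edge, both endpoints lie together in some bag; and for every vertex, the bags containing it form a connected subtree. Here vertex 2 appears in no bag, so the decomposition is invalid.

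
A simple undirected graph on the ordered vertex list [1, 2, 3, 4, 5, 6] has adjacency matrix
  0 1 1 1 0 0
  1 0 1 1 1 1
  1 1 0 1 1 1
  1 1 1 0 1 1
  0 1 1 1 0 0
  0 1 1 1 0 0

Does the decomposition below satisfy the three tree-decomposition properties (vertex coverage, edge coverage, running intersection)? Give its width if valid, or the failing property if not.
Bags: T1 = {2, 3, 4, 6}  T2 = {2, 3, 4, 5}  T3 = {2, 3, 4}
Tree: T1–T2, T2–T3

A tree decomposition must satisfy three properties: every vertex lies in some bag; for every edge, both endpoints lie together in some bag; and for every vertex, the bags containing it form a connected subtree. Here vertex 1 appears in no bag, so the decomposition is invalid.

No — vertex 1 appears in no bag.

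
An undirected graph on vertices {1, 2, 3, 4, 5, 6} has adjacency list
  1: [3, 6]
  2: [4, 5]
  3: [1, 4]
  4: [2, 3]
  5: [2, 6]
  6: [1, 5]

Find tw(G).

2

A width-2 tree decomposition is:
Bags: B1 = {1, 3, 4}  B2 = {1, 2, 4}  B3 = {1, 2, 5}  B4 = {1, 5, 6}
Tree: B1–B2, B2–B3, B3–B4
Each bag holds 3 vertices, so the decomposition has width 2, which upper-bounds the treewidth. For the lower bound, G contains the cycle 1–3–4–2–5–6–1, so G is not a forest; only forests have treewidth ≤ 1, hence tw(G) ≥ 2. Hence tw(G) = 2 exactly.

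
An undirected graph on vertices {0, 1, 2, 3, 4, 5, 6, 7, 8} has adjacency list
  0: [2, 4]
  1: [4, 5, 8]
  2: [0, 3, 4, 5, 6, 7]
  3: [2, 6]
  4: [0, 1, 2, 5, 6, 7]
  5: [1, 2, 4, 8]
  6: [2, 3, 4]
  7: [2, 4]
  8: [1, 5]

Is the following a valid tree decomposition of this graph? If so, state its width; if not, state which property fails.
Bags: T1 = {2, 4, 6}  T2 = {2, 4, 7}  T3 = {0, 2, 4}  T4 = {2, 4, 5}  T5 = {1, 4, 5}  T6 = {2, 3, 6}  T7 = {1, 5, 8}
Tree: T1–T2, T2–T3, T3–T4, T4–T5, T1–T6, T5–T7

Yes; width 2.

Every vertex of G appears in some bag (union = {0, 1, 2, 3, 4, 5, 6, 7, 8}); every edge is covered by a bag; and for each vertex v the set of bags containing v is connected in the bag tree. The decomposition is therefore valid. The largest bag has 3 vertices, so the width is 2.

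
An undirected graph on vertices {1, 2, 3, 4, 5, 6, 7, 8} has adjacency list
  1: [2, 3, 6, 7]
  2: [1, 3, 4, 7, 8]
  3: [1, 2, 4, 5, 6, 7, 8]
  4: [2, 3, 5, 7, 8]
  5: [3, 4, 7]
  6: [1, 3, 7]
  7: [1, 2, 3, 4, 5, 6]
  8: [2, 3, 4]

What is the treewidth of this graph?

A width-3 tree decomposition is:
Bags: B1 = {1, 3, 6, 7}  B2 = {1, 2, 3, 7}  B3 = {2, 3, 4, 7}  B4 = {2, 3, 4, 8}  B5 = {3, 4, 5, 7}
Tree: B1–B2, B2–B3, B3–B4, B3–B5
The largest bag has 4 vertices, giving width 3; this decomposition certifies tw(G) ≤ 3. On the other hand G contains the 4-clique {2, 3, 4, 8}. A clique must lie in a single bag of any decomposition, so no decomposition can have width below 3. Combining the bounds, tw(G) = 3.

3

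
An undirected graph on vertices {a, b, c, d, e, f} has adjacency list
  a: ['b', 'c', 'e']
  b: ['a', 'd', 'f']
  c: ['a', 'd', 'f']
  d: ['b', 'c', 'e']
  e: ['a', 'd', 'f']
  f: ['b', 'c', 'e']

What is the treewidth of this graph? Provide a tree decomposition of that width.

Each bag holds 4 vertices, so the decomposition has width 3, which upper-bounds the treewidth. For the lower bound: the 4 vertex sets {b,d}, {c,f}, {a}, {e} are disjoint, each induces a connected subgraph, and every pair is joined by at least one edge of G. Contracting each set to a single vertex therefore yields K_{4} as a minor, and since treewidth is minor-monotone, tw(G) ≥ tw(K_{4}) = 3. Combining the bounds, tw(G) = 3.

Treewidth 3.
Bags: B1 = {a, b, d, f}  B2 = {a, c, d, f}  B3 = {a, d, e, f}
Tree: B1–B2, B2–B3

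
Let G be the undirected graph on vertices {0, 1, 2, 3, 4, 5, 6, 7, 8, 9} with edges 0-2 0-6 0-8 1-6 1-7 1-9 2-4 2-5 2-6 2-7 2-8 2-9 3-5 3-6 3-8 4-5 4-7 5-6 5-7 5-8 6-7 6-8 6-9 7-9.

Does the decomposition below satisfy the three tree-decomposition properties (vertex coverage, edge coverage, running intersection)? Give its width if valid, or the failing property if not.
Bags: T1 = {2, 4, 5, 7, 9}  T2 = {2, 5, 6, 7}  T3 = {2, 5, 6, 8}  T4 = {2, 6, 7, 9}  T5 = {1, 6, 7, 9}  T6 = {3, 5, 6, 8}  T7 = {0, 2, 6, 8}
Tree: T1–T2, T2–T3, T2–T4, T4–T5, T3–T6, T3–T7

No — bags containing vertex 9 are not connected in the tree.

A tree decomposition must satisfy three properties: every vertex lies in some bag; for every edge, both endpoints lie together in some bag; and for every vertex, the bags containing it form a connected subtree. Here bags containing vertex 9 are not connected in the tree, so the decomposition is invalid.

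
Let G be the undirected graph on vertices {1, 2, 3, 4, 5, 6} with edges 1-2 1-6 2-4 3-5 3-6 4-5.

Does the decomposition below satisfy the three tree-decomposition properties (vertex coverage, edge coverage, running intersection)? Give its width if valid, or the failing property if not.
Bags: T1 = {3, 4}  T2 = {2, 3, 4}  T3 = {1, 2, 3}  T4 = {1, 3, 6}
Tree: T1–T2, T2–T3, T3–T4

A tree decomposition must satisfy three properties: every vertex lies in some bag; for every edge, both endpoints lie together in some bag; and for every vertex, the bags containing it form a connected subtree. Here vertex 5 appears in no bag, so the decomposition is invalid.

No — vertex 5 appears in no bag.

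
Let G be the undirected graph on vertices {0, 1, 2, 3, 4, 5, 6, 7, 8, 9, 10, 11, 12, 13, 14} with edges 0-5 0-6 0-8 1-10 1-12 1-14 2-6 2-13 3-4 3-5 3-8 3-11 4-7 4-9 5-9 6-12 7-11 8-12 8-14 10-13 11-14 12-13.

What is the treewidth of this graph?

3

A width-3 tree decomposition is:
Bags: B1 = {4, 5, 7, 9}  B2 = {3, 4, 5, 7}  B3 = {3, 5, 7, 11}  B4 = {0, 3, 5, 11}  B5 = {0, 3, 8, 11}  B6 = {0, 8, 11, 14}  B7 = {0, 6, 8, 14}  B8 = {6, 8, 12, 14}  B9 = {1, 6, 12, 14}  B10 = {1, 2, 6, 12}  B11 = {1, 2, 12, 13}  B12 = {1, 2, 10, 13}
Tree: B1–B2, B2–B3, B3–B4, B4–B5, B5–B6, B6–B7, B7–B8, B8–B9, B9–B10, B10–B11, B11–B12
Each bag holds 4 vertices, so the decomposition has width 3, which upper-bounds the treewidth. For the lower bound: the 4 vertex sets {4,7,9}, {5}, {3}, {0,8,11,14} are disjoint, each induces a connected subgraph, and every pair is joined by at least one edge of G. Contracting each set to a single vertex therefore yields K_{4} as a minor, and since treewidth is minor-monotone, tw(G) ≥ tw(K_{4}) = 3. Hence tw(G) = 3 exactly.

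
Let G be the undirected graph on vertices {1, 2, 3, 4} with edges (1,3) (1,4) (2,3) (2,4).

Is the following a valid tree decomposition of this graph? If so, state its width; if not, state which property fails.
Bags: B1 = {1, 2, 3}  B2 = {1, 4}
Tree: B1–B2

No — edge (2,4) lies in no bag.

A tree decomposition must satisfy three properties: every vertex lies in some bag; for every edge, both endpoints lie together in some bag; and for every vertex, the bags containing it form a connected subtree. Here edge (2,4) lies in no bag, so the decomposition is invalid.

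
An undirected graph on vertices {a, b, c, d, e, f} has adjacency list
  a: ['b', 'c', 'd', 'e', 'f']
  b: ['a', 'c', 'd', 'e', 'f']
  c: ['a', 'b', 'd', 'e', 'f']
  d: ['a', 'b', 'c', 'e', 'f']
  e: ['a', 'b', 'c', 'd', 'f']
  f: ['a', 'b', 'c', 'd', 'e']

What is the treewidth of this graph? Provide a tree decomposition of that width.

A single bag containing all 6 vertices is trivially a valid decomposition of width 5. For the lower bound, the 6 vertices {a, b, c, d, e, f} are pairwise adjacent, and any tree decomposition puts a clique entirely inside one bag — forcing width ≥ 5. Hence tw(G) = 5 exactly.

Treewidth 5.
One such decomposition:
Bags: B1 = {a, b, c, d, e, f}
Tree: (single bag)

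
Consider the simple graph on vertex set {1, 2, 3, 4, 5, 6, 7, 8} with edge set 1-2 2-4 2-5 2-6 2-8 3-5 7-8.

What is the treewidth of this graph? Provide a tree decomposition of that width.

Every bag has size at most 2, so the width is 2 − 1 = 1 and tw(G) ≤ 1. G has an edge, so its treewidth is at least 1. Combining the bounds, tw(G) = 1.

Treewidth 1.
One optimal decomposition is:
Bags: B1 = {1, 2}  B2 = {2, 5}  B3 = {2, 4}  B4 = {2, 8}  B5 = {2, 6}  B6 = {7, 8}  B7 = {3, 5}
Tree: B1–B2, B2–B3, B2–B4, B3–B5, B4–B6, B2–B7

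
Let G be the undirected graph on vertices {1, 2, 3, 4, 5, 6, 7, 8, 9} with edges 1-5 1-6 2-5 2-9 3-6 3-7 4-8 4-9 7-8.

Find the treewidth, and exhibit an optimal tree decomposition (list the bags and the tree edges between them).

Treewidth 2.
One optimal decomposition is:
Bags: B1 = {3, 6, 7}  B2 = {1, 6, 7}  B3 = {1, 5, 7}  B4 = {2, 5, 7}  B5 = {2, 7, 9}  B6 = {4, 7, 9}  B7 = {4, 7, 8}
Tree: B1–B2, B2–B3, B3–B4, B4–B5, B5–B6, B6–B7

The largest bag has 3 vertices, giving width 2; this decomposition certifies tw(G) ≤ 2. For the lower bound, G contains the cycle 7–3–6–1–5–2–9–4–8–7, so G is not a forest; only forests have treewidth ≤ 1, hence tw(G) ≥ 2. Hence tw(G) = 2 exactly.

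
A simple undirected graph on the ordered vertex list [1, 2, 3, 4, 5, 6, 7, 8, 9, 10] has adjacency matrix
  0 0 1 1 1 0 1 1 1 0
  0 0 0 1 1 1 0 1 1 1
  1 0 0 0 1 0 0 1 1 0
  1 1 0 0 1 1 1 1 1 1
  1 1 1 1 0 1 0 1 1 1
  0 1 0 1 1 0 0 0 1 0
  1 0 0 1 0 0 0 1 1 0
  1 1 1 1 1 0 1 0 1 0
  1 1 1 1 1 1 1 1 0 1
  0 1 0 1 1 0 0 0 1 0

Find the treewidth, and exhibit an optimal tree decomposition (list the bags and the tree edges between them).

The largest bag has 5 vertices, giving width 4; this decomposition certifies tw(G) ≤ 4. For the lower bound, the 5 vertices {1, 3, 5, 8, 9} are pairwise adjacent, and any tree decomposition puts a clique entirely inside one bag — forcing width ≥ 4. Hence tw(G) = 4 exactly.

Treewidth 4.
One optimal decomposition is:
Bags: B1 = {2, 4, 5, 8, 9}  B2 = {2, 4, 5, 9, 10}  B3 = {1, 4, 5, 8, 9}  B4 = {1, 3, 5, 8, 9}  B5 = {1, 4, 7, 8, 9}  B6 = {2, 4, 5, 6, 9}
Tree: B1–B2, B1–B3, B3–B4, B3–B5, B1–B6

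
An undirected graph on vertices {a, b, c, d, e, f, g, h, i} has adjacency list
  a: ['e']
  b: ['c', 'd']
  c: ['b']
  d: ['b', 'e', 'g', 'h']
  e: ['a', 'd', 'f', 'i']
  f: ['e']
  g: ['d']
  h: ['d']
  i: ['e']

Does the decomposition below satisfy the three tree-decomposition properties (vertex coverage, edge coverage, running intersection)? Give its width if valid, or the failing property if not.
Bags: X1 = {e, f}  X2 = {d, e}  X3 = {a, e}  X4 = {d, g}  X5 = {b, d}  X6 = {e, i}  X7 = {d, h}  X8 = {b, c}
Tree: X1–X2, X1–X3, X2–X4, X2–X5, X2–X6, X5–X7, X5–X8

Yes; width 1.

Vertex coverage: the bags together contain {a, b, c, d, e, f, g, h, i}, the full vertex set. Edge coverage: each edge of G has both endpoints in at least one bag. Running intersection: for every vertex, the bags containing it form a connected subtree. All three properties hold, so this is a valid tree decomposition of width max|bag| − 1 = 1, and hence tw(G) ≤ 1.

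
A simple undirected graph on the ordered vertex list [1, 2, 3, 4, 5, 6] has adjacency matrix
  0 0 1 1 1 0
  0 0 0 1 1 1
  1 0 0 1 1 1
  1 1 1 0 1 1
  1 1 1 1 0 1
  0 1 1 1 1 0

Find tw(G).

3

A width-3 tree decomposition is:
Bags: B1 = {3, 4, 5, 6}  B2 = {2, 4, 5, 6}  B3 = {1, 3, 4, 5}
Tree: B1–B2, B1–B3
Every bag has size at most 4, so the width is 4 − 1 = 3 and tw(G) ≤ 3. Conversely, {2, 4, 5, 6} is a clique of size 4, and the vertices of any clique must share a bag in every tree decomposition; so some bag has ≥ 4 vertices and tw(G) ≥ 3. Hence tw(G) = 3 exactly.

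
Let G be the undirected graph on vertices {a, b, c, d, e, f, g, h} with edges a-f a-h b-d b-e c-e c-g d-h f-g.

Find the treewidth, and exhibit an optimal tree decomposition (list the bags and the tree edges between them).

Each bag holds 3 vertices, so the decomposition has width 2, which upper-bounds the treewidth. For the lower bound, G contains the cycle d–b–e–c–g–f–a–h–d, so G is not a forest; only forests have treewidth ≤ 1, hence tw(G) ≥ 2. Combining the bounds, tw(G) = 2.

Treewidth 2.
One optimal decomposition is:
Bags: B1 = {b, d, e}  B2 = {c, d, e}  B3 = {c, d, g}  B4 = {d, f, g}  B5 = {a, d, f}  B6 = {a, d, h}
Tree: B1–B2, B2–B3, B3–B4, B4–B5, B5–B6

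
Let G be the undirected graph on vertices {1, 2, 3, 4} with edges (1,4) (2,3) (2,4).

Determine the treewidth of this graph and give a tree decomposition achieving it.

Every bag has size at most 2, so the width is 2 − 1 = 1 and tw(G) ≤ 1. G has an edge, so its treewidth is at least 1. Combining the bounds, tw(G) = 1.

Treewidth 1.
One such decomposition:
Bags: B1 = {1, 4}  B2 = {2, 4}  B3 = {2, 3}
Tree: B1–B2, B2–B3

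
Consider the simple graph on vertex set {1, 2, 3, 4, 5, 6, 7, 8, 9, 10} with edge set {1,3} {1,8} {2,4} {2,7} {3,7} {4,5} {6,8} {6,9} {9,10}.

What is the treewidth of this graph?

1

A width-1 tree decomposition is:
Bags: B1 = {4, 5}  B2 = {2, 4}  B3 = {2, 7}  B4 = {3, 7}  B5 = {1, 3}  B6 = {1, 8}  B7 = {6, 8}  B8 = {6, 9}  B9 = {9, 10}
Tree: B1–B2, B2–B3, B3–B4, B4–B5, B5–B6, B6–B7, B7–B8, B8–B9
The largest bag has 2 vertices, giving width 1; this decomposition certifies tw(G) ≤ 1. Any graph with an edge has treewidth ≥ 1, and G has the edge 5–4. The upper and lower bounds meet at 1, so that is the treewidth.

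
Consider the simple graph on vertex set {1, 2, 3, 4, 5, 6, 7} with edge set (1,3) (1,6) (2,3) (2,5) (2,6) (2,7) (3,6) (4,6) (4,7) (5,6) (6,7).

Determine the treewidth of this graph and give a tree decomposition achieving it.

Treewidth 2.
One optimal decomposition is:
Bags: B1 = {2, 6, 7}  B2 = {2, 5, 6}  B3 = {2, 3, 6}  B4 = {1, 3, 6}  B5 = {4, 6, 7}
Tree: B1–B2, B2–B3, B3–B4, B1–B5

Each bag holds 3 vertices, so the decomposition has width 2, which upper-bounds the treewidth. For the lower bound, the 3 vertices {1, 3, 6} are pairwise adjacent, and any tree decomposition puts a clique entirely inside one bag — forcing width ≥ 2. Combining the bounds, tw(G) = 2.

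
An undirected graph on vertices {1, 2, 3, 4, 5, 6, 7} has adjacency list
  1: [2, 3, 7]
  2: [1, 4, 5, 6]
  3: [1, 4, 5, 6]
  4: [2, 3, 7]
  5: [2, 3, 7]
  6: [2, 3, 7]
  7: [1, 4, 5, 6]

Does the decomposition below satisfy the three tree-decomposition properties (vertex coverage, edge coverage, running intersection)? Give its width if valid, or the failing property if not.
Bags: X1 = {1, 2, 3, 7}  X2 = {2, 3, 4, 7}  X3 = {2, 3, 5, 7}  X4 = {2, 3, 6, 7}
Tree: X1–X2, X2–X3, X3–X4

Every vertex of G appears in some bag (union = {1, 2, 3, 4, 5, 6, 7}); every edge is covered by a bag; and for each vertex v the set of bags containing v is connected in the bag tree. The decomposition is therefore valid. The largest bag has 4 vertices, so the width is 3.

Yes; width 3.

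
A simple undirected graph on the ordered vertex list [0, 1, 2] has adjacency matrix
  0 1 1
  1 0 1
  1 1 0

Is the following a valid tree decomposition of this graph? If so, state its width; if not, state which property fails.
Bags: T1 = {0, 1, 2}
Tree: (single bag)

Every vertex of G appears in some bag (union = {0, 1, 2}); every edge is covered by a bag; and for each vertex v the set of bags containing v is connected in the bag tree. The decomposition is therefore valid. The largest bag has 3 vertices, so the width is 2.

Yes; width 2.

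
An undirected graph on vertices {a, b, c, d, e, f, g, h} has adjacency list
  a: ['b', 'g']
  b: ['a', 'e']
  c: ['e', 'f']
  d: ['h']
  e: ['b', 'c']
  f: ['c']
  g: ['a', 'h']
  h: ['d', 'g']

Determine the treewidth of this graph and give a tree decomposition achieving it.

The largest bag has 2 vertices, giving width 1; this decomposition certifies tw(G) ≤ 1. Since G has at least one edge (e.g. f–c), it is not an edgeless graph, so tw(G) ≥ 1. Combining the bounds, tw(G) = 1.

Treewidth 1.
One such decomposition:
Bags: B1 = {c, f}  B2 = {c, e}  B3 = {b, e}  B4 = {a, b}  B5 = {a, g}  B6 = {g, h}  B7 = {d, h}
Tree: B1–B2, B2–B3, B3–B4, B4–B5, B5–B6, B6–B7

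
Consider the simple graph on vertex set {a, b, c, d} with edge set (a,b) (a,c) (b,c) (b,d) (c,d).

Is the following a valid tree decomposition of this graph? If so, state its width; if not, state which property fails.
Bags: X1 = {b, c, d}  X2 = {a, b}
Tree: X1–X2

A tree decomposition must satisfy three properties: every vertex lies in some bag; for every edge, both endpoints lie together in some bag; and for every vertex, the bags containing it form a connected subtree. Here edge (c,a) lies in no bag, so the decomposition is invalid.

No — edge (c,a) lies in no bag.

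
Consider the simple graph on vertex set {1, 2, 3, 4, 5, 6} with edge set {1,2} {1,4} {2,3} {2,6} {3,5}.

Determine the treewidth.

1

A width-1 tree decomposition is:
Bags: B1 = {1, 2}  B2 = {2, 3}  B3 = {1, 4}  B4 = {2, 6}  B5 = {3, 5}
Tree: B1–B2, B1–B3, B2–B4, B2–B5
Each bag holds 2 vertices, so the decomposition has width 1, which upper-bounds the treewidth. G has an edge, so its treewidth is at least 1. The upper and lower bounds meet at 1, so that is the treewidth.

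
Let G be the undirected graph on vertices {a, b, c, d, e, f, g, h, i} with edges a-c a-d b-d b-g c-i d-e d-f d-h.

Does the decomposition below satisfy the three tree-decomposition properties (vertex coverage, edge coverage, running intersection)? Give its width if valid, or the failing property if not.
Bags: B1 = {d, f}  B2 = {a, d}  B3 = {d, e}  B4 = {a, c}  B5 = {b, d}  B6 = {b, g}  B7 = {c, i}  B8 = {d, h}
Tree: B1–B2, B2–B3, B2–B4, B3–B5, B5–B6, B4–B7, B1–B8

Vertex coverage: the bags together contain {a, b, c, d, e, f, g, h, i}, the full vertex set. Edge coverage: each edge of G has both endpoints in at least one bag. Running intersection: for every vertex, the bags containing it form a connected subtree. All three properties hold, so this is a valid tree decomposition of width max|bag| − 1 = 1, and hence tw(G) ≤ 1.

Yes; width 1.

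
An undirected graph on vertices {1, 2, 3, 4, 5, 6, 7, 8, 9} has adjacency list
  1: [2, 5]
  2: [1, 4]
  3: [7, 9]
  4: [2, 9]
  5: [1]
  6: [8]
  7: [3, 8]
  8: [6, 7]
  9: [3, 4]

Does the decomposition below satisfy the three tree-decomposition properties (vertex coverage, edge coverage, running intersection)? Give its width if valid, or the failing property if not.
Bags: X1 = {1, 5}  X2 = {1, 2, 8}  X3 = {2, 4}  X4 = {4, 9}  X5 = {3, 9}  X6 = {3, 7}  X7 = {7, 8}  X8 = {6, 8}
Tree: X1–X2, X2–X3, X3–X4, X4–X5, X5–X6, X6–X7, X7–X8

No — bags containing vertex 8 are not connected in the tree.

A tree decomposition must satisfy three properties: every vertex lies in some bag; for every edge, both endpoints lie together in some bag; and for every vertex, the bags containing it form a connected subtree. Here bags containing vertex 8 are not connected in the tree, so the decomposition is invalid.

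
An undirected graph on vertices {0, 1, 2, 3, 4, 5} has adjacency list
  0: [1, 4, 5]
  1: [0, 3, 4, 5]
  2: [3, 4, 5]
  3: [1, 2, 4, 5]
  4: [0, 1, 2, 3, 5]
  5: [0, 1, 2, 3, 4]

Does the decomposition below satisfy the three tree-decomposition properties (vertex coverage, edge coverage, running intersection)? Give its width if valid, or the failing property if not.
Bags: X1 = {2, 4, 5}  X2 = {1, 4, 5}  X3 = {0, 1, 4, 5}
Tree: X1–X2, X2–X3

No — vertex 3 appears in no bag.

A tree decomposition must satisfy three properties: every vertex lies in some bag; for every edge, both endpoints lie together in some bag; and for every vertex, the bags containing it form a connected subtree. Here vertex 3 appears in no bag, so the decomposition is invalid.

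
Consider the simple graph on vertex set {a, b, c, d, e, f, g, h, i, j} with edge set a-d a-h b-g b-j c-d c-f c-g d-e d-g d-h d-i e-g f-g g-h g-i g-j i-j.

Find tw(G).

A width-2 tree decomposition is:
Bags: B1 = {c, d, g}  B2 = {d, g, i}  B3 = {g, i, j}  B4 = {d, e, g}  B5 = {b, g, j}  B6 = {d, g, h}  B7 = {a, d, h}  B8 = {c, f, g}
Tree: B1–B2, B2–B3, B1–B4, B3–B5, B1–B6, B6–B7, B1–B8
The largest bag has 3 vertices, giving width 2; this decomposition certifies tw(G) ≤ 2. Conversely, {d, e, g} is a clique of size 3, and the vertices of any clique must share a bag in every tree decomposition; so some bag has ≥ 3 vertices and tw(G) ≥ 2. Hence tw(G) = 2 exactly.

2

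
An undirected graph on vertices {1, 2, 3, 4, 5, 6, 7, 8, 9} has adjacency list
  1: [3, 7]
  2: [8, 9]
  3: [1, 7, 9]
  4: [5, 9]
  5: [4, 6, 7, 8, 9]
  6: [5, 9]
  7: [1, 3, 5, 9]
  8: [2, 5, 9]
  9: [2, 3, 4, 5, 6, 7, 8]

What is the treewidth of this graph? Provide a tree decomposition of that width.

Treewidth 2.
One optimal decomposition is:
Bags: B1 = {3, 7, 9}  B2 = {5, 7, 9}  B3 = {5, 8, 9}  B4 = {2, 8, 9}  B5 = {4, 5, 9}  B6 = {1, 3, 7}  B7 = {5, 6, 9}
Tree: B1–B2, B2–B3, B3–B4, B2–B5, B1–B6, B3–B7

Each bag holds 3 vertices, so the decomposition has width 2, which upper-bounds the treewidth. On the other hand G contains the 3-clique {1, 3, 7}. A clique must lie in a single bag of any decomposition, so no decomposition can have width below 2. Combining the bounds, tw(G) = 2.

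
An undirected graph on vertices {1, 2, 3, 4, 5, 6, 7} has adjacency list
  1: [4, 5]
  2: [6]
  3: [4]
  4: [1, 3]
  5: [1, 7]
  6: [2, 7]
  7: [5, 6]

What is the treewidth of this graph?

A width-1 tree decomposition is:
Bags: B1 = {3, 4}  B2 = {1, 4}  B3 = {1, 5}  B4 = {5, 7}  B5 = {6, 7}  B6 = {2, 6}
Tree: B1–B2, B2–B3, B3–B4, B4–B5, B5–B6
Each bag holds 2 vertices, so the decomposition has width 1, which upper-bounds the treewidth. G has an edge, so its treewidth is at least 1. Hence tw(G) = 1 exactly.

1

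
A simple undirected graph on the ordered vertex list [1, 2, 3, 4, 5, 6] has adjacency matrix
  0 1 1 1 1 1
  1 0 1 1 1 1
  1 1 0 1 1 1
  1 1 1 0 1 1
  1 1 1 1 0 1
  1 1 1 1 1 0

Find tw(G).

A width-5 tree decomposition is:
Bags: B1 = {1, 2, 3, 4, 5, 6}
Tree: (single bag)
With just one bag of size 6, the width is 6 − 1 = 5, so tw(G) ≤ 5. On the other hand G contains the 6-clique {1, 2, 3, 4, 5, 6}. A clique must lie in a single bag of any decomposition, so no decomposition can have width below 5. Hence tw(G) = 5 exactly.

5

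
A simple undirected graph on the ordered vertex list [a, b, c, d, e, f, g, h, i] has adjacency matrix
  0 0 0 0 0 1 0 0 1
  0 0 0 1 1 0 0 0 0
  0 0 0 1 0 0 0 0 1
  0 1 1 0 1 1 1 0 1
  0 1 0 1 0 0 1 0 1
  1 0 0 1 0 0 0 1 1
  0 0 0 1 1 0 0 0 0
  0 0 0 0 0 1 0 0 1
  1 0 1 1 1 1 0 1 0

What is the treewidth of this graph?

A width-2 tree decomposition is:
Bags: B1 = {f, h, i}  B2 = {a, f, i}  B3 = {d, f, i}  B4 = {d, e, i}  B5 = {b, d, e}  B6 = {c, d, i}  B7 = {d, e, g}
Tree: B1–B2, B1–B3, B3–B4, B4–B5, B3–B6, B5–B7
Every bag has size at most 3, so the width is 3 − 1 = 2 and tw(G) ≤ 2. For the lower bound, the 3 vertices {d, e, g} are pairwise adjacent, and any tree decomposition puts a clique entirely inside one bag — forcing width ≥ 2. Hence tw(G) = 2 exactly.

2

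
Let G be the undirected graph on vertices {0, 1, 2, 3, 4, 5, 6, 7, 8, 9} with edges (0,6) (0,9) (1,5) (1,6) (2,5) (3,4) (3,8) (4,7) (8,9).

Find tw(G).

1

A width-1 tree decomposition is:
Bags: B1 = {2, 5}  B2 = {1, 5}  B3 = {1, 6}  B4 = {0, 6}  B5 = {0, 9}  B6 = {8, 9}  B7 = {3, 8}  B8 = {3, 4}  B9 = {4, 7}
Tree: B1–B2, B2–B3, B3–B4, B4–B5, B5–B6, B6–B7, B7–B8, B8–B9
The largest bag has 2 vertices, giving width 1; this decomposition certifies tw(G) ≤ 1. Any graph with an edge has treewidth ≥ 1, and G has the edge 2–5. Combining the bounds, tw(G) = 1.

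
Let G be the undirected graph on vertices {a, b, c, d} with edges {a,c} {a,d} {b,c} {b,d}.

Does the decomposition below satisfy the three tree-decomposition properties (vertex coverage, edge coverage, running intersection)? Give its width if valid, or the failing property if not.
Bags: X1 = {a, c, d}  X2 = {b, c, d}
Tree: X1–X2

Yes; width 2.

Checking the three conditions: (i) the bags cover all of {a, b, c, d}; (ii) for each edge, some bag contains both endpoints; (iii) the bags containing any fixed vertex form a subtree. All hold, so the decomposition is valid with width 3 − 1 = 2.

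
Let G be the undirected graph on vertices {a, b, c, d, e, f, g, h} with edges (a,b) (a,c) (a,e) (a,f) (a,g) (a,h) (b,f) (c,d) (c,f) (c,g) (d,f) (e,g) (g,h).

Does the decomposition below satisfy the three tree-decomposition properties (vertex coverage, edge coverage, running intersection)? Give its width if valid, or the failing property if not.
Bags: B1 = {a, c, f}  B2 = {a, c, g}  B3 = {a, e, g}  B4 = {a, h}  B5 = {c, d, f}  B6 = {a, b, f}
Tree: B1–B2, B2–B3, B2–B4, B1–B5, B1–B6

A tree decomposition must satisfy three properties: every vertex lies in some bag; for every edge, both endpoints lie together in some bag; and for every vertex, the bags containing it form a connected subtree. Here edge (g,h) lies in no bag, so the decomposition is invalid.

No — edge (g,h) lies in no bag.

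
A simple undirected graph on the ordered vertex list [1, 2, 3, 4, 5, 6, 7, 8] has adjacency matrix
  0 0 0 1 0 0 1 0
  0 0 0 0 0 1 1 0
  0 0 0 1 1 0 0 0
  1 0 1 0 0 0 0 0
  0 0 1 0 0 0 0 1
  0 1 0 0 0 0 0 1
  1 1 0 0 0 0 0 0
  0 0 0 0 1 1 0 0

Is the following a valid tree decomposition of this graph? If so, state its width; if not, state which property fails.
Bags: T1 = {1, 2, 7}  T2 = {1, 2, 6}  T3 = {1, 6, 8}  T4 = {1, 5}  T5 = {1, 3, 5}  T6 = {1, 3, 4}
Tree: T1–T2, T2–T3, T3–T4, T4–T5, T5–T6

A tree decomposition must satisfy three properties: every vertex lies in some bag; for every edge, both endpoints lie together in some bag; and for every vertex, the bags containing it form a connected subtree. Here edge (8,5) lies in no bag, so the decomposition is invalid.

No — edge (8,5) lies in no bag.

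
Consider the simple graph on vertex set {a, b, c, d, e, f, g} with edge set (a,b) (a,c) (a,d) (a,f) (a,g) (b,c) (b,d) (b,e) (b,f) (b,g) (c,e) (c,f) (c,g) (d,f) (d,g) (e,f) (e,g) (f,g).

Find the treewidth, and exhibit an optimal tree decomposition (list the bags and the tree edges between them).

The largest bag has 5 vertices, giving width 4; this decomposition certifies tw(G) ≤ 4. For the lower bound, the 5 vertices {a, b, d, f, g} are pairwise adjacent, and any tree decomposition puts a clique entirely inside one bag — forcing width ≥ 4. The upper and lower bounds meet at 4, so that is the treewidth.

Treewidth 4.
One such decomposition:
Bags: B1 = {a, b, d, f, g}  B2 = {a, b, c, f, g}  B3 = {b, c, e, f, g}
Tree: B1–B2, B2–B3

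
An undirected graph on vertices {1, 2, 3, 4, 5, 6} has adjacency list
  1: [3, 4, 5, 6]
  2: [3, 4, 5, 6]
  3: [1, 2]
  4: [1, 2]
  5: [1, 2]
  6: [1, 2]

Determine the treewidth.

A width-2 tree decomposition is:
Bags: B1 = {1, 2, 3}  B2 = {1, 2, 4}  B3 = {1, 2, 5}  B4 = {1, 2, 6}
Tree: B1–B2, B2–B3, B3–B4
Each bag holds 3 vertices, so the decomposition has width 2, which upper-bounds the treewidth. The edges 2–3–1–4–2 form a cycle, so G is not a tree and its treewidth is at least 2. Hence tw(G) = 2 exactly.

2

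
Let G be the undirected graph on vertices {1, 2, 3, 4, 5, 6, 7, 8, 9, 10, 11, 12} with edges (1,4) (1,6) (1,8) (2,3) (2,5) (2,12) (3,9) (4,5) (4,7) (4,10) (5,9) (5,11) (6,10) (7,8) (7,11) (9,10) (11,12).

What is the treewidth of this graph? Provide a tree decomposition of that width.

Treewidth 3.
Bags: B1 = {1, 6, 8, 10}  B2 = {1, 4, 8, 10}  B3 = {4, 7, 8, 10}  B4 = {4, 7, 9, 10}  B5 = {4, 5, 7, 9}  B6 = {5, 7, 9, 11}  B7 = {3, 5, 9, 11}  B8 = {2, 3, 5, 11}  B9 = {2, 3, 11, 12}
Tree: B1–B2, B2–B3, B3–B4, B4–B5, B5–B6, B6–B7, B7–B8, B8–B9

Every bag has size at most 4, so the width is 4 − 1 = 3 and tw(G) ≤ 3. For the lower bound: the 4 vertex sets {1,6,8}, {10}, {4}, {5,7,9,11} are disjoint, each induces a connected subgraph, and every pair is joined by at least one edge of G. Contracting each set to a single vertex therefore yields K_{4} as a minor, and since treewidth is minor-monotone, tw(G) ≥ tw(K_{4}) = 3. Hence tw(G) = 3 exactly.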